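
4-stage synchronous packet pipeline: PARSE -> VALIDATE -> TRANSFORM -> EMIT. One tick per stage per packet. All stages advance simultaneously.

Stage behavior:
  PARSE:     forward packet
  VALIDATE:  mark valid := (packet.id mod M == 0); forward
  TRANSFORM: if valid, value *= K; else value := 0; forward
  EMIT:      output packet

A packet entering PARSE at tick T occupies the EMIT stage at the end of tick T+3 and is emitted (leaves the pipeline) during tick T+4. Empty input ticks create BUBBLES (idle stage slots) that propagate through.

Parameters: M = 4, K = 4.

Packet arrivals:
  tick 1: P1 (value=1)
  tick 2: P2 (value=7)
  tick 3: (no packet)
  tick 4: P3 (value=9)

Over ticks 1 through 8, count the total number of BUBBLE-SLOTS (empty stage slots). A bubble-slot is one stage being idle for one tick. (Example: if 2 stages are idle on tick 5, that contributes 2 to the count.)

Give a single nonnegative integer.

Tick 1: [PARSE:P1(v=1,ok=F), VALIDATE:-, TRANSFORM:-, EMIT:-] out:-; bubbles=3
Tick 2: [PARSE:P2(v=7,ok=F), VALIDATE:P1(v=1,ok=F), TRANSFORM:-, EMIT:-] out:-; bubbles=2
Tick 3: [PARSE:-, VALIDATE:P2(v=7,ok=F), TRANSFORM:P1(v=0,ok=F), EMIT:-] out:-; bubbles=2
Tick 4: [PARSE:P3(v=9,ok=F), VALIDATE:-, TRANSFORM:P2(v=0,ok=F), EMIT:P1(v=0,ok=F)] out:-; bubbles=1
Tick 5: [PARSE:-, VALIDATE:P3(v=9,ok=F), TRANSFORM:-, EMIT:P2(v=0,ok=F)] out:P1(v=0); bubbles=2
Tick 6: [PARSE:-, VALIDATE:-, TRANSFORM:P3(v=0,ok=F), EMIT:-] out:P2(v=0); bubbles=3
Tick 7: [PARSE:-, VALIDATE:-, TRANSFORM:-, EMIT:P3(v=0,ok=F)] out:-; bubbles=3
Tick 8: [PARSE:-, VALIDATE:-, TRANSFORM:-, EMIT:-] out:P3(v=0); bubbles=4
Total bubble-slots: 20

Answer: 20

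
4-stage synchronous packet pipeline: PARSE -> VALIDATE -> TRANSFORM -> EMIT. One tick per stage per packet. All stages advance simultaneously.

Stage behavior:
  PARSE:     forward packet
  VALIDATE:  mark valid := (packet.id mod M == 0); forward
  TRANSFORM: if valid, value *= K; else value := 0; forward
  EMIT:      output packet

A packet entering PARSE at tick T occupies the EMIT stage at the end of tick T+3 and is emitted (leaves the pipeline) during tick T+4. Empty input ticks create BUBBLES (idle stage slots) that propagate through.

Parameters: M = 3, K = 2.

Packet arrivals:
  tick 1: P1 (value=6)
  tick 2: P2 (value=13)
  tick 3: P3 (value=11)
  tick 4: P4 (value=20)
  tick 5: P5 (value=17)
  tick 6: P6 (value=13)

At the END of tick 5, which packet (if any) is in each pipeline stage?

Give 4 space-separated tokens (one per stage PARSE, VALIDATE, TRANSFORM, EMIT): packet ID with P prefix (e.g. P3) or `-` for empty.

Answer: P5 P4 P3 P2

Derivation:
Tick 1: [PARSE:P1(v=6,ok=F), VALIDATE:-, TRANSFORM:-, EMIT:-] out:-; in:P1
Tick 2: [PARSE:P2(v=13,ok=F), VALIDATE:P1(v=6,ok=F), TRANSFORM:-, EMIT:-] out:-; in:P2
Tick 3: [PARSE:P3(v=11,ok=F), VALIDATE:P2(v=13,ok=F), TRANSFORM:P1(v=0,ok=F), EMIT:-] out:-; in:P3
Tick 4: [PARSE:P4(v=20,ok=F), VALIDATE:P3(v=11,ok=T), TRANSFORM:P2(v=0,ok=F), EMIT:P1(v=0,ok=F)] out:-; in:P4
Tick 5: [PARSE:P5(v=17,ok=F), VALIDATE:P4(v=20,ok=F), TRANSFORM:P3(v=22,ok=T), EMIT:P2(v=0,ok=F)] out:P1(v=0); in:P5
At end of tick 5: ['P5', 'P4', 'P3', 'P2']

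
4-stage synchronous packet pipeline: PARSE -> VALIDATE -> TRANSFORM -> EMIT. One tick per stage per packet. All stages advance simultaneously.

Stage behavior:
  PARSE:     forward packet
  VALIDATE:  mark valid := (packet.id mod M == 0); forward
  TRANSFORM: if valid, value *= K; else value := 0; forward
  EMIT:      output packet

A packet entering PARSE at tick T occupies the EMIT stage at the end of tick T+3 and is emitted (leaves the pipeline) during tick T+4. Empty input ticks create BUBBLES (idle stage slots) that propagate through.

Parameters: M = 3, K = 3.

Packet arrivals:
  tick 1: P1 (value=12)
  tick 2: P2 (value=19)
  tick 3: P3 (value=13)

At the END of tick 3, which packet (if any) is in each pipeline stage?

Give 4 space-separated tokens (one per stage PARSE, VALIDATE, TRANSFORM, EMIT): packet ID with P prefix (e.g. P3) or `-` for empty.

Answer: P3 P2 P1 -

Derivation:
Tick 1: [PARSE:P1(v=12,ok=F), VALIDATE:-, TRANSFORM:-, EMIT:-] out:-; in:P1
Tick 2: [PARSE:P2(v=19,ok=F), VALIDATE:P1(v=12,ok=F), TRANSFORM:-, EMIT:-] out:-; in:P2
Tick 3: [PARSE:P3(v=13,ok=F), VALIDATE:P2(v=19,ok=F), TRANSFORM:P1(v=0,ok=F), EMIT:-] out:-; in:P3
At end of tick 3: ['P3', 'P2', 'P1', '-']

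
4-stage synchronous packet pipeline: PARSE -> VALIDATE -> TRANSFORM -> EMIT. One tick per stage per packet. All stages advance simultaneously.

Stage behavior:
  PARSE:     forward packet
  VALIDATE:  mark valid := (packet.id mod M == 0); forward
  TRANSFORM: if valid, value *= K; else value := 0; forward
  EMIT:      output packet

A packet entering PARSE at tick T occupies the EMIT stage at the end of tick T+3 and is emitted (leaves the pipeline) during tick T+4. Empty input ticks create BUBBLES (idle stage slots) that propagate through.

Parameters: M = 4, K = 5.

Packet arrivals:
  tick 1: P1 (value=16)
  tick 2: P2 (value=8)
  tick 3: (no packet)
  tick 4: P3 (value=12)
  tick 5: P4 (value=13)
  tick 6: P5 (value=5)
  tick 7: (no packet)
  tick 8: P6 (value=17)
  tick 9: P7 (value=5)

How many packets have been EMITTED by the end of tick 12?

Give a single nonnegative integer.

Answer: 6

Derivation:
Tick 1: [PARSE:P1(v=16,ok=F), VALIDATE:-, TRANSFORM:-, EMIT:-] out:-; in:P1
Tick 2: [PARSE:P2(v=8,ok=F), VALIDATE:P1(v=16,ok=F), TRANSFORM:-, EMIT:-] out:-; in:P2
Tick 3: [PARSE:-, VALIDATE:P2(v=8,ok=F), TRANSFORM:P1(v=0,ok=F), EMIT:-] out:-; in:-
Tick 4: [PARSE:P3(v=12,ok=F), VALIDATE:-, TRANSFORM:P2(v=0,ok=F), EMIT:P1(v=0,ok=F)] out:-; in:P3
Tick 5: [PARSE:P4(v=13,ok=F), VALIDATE:P3(v=12,ok=F), TRANSFORM:-, EMIT:P2(v=0,ok=F)] out:P1(v=0); in:P4
Tick 6: [PARSE:P5(v=5,ok=F), VALIDATE:P4(v=13,ok=T), TRANSFORM:P3(v=0,ok=F), EMIT:-] out:P2(v=0); in:P5
Tick 7: [PARSE:-, VALIDATE:P5(v=5,ok=F), TRANSFORM:P4(v=65,ok=T), EMIT:P3(v=0,ok=F)] out:-; in:-
Tick 8: [PARSE:P6(v=17,ok=F), VALIDATE:-, TRANSFORM:P5(v=0,ok=F), EMIT:P4(v=65,ok=T)] out:P3(v=0); in:P6
Tick 9: [PARSE:P7(v=5,ok=F), VALIDATE:P6(v=17,ok=F), TRANSFORM:-, EMIT:P5(v=0,ok=F)] out:P4(v=65); in:P7
Tick 10: [PARSE:-, VALIDATE:P7(v=5,ok=F), TRANSFORM:P6(v=0,ok=F), EMIT:-] out:P5(v=0); in:-
Tick 11: [PARSE:-, VALIDATE:-, TRANSFORM:P7(v=0,ok=F), EMIT:P6(v=0,ok=F)] out:-; in:-
Tick 12: [PARSE:-, VALIDATE:-, TRANSFORM:-, EMIT:P7(v=0,ok=F)] out:P6(v=0); in:-
Emitted by tick 12: ['P1', 'P2', 'P3', 'P4', 'P5', 'P6']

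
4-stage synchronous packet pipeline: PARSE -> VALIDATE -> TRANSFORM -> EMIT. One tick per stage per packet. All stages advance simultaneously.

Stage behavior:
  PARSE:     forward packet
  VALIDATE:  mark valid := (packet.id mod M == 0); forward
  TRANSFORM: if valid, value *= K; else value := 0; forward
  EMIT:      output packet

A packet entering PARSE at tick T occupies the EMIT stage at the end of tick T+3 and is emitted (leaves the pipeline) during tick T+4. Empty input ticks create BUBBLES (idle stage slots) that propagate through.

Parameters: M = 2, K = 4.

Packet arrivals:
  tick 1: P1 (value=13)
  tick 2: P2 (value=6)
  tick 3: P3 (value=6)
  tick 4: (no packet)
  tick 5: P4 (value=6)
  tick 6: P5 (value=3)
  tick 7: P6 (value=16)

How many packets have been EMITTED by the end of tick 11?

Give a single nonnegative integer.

Answer: 6

Derivation:
Tick 1: [PARSE:P1(v=13,ok=F), VALIDATE:-, TRANSFORM:-, EMIT:-] out:-; in:P1
Tick 2: [PARSE:P2(v=6,ok=F), VALIDATE:P1(v=13,ok=F), TRANSFORM:-, EMIT:-] out:-; in:P2
Tick 3: [PARSE:P3(v=6,ok=F), VALIDATE:P2(v=6,ok=T), TRANSFORM:P1(v=0,ok=F), EMIT:-] out:-; in:P3
Tick 4: [PARSE:-, VALIDATE:P3(v=6,ok=F), TRANSFORM:P2(v=24,ok=T), EMIT:P1(v=0,ok=F)] out:-; in:-
Tick 5: [PARSE:P4(v=6,ok=F), VALIDATE:-, TRANSFORM:P3(v=0,ok=F), EMIT:P2(v=24,ok=T)] out:P1(v=0); in:P4
Tick 6: [PARSE:P5(v=3,ok=F), VALIDATE:P4(v=6,ok=T), TRANSFORM:-, EMIT:P3(v=0,ok=F)] out:P2(v=24); in:P5
Tick 7: [PARSE:P6(v=16,ok=F), VALIDATE:P5(v=3,ok=F), TRANSFORM:P4(v=24,ok=T), EMIT:-] out:P3(v=0); in:P6
Tick 8: [PARSE:-, VALIDATE:P6(v=16,ok=T), TRANSFORM:P5(v=0,ok=F), EMIT:P4(v=24,ok=T)] out:-; in:-
Tick 9: [PARSE:-, VALIDATE:-, TRANSFORM:P6(v=64,ok=T), EMIT:P5(v=0,ok=F)] out:P4(v=24); in:-
Tick 10: [PARSE:-, VALIDATE:-, TRANSFORM:-, EMIT:P6(v=64,ok=T)] out:P5(v=0); in:-
Tick 11: [PARSE:-, VALIDATE:-, TRANSFORM:-, EMIT:-] out:P6(v=64); in:-
Emitted by tick 11: ['P1', 'P2', 'P3', 'P4', 'P5', 'P6']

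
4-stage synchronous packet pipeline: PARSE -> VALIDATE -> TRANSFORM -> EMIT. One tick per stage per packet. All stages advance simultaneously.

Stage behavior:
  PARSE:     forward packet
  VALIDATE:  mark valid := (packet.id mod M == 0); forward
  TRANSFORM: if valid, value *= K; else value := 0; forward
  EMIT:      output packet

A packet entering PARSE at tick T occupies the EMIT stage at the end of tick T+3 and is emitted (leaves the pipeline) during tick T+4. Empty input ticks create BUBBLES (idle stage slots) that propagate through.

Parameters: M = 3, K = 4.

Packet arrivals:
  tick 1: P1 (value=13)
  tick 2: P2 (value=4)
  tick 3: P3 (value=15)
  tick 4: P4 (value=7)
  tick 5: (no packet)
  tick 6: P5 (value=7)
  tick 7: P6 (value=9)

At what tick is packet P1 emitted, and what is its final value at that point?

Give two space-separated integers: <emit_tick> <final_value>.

Tick 1: [PARSE:P1(v=13,ok=F), VALIDATE:-, TRANSFORM:-, EMIT:-] out:-; in:P1
Tick 2: [PARSE:P2(v=4,ok=F), VALIDATE:P1(v=13,ok=F), TRANSFORM:-, EMIT:-] out:-; in:P2
Tick 3: [PARSE:P3(v=15,ok=F), VALIDATE:P2(v=4,ok=F), TRANSFORM:P1(v=0,ok=F), EMIT:-] out:-; in:P3
Tick 4: [PARSE:P4(v=7,ok=F), VALIDATE:P3(v=15,ok=T), TRANSFORM:P2(v=0,ok=F), EMIT:P1(v=0,ok=F)] out:-; in:P4
Tick 5: [PARSE:-, VALIDATE:P4(v=7,ok=F), TRANSFORM:P3(v=60,ok=T), EMIT:P2(v=0,ok=F)] out:P1(v=0); in:-
Tick 6: [PARSE:P5(v=7,ok=F), VALIDATE:-, TRANSFORM:P4(v=0,ok=F), EMIT:P3(v=60,ok=T)] out:P2(v=0); in:P5
Tick 7: [PARSE:P6(v=9,ok=F), VALIDATE:P5(v=7,ok=F), TRANSFORM:-, EMIT:P4(v=0,ok=F)] out:P3(v=60); in:P6
Tick 8: [PARSE:-, VALIDATE:P6(v=9,ok=T), TRANSFORM:P5(v=0,ok=F), EMIT:-] out:P4(v=0); in:-
Tick 9: [PARSE:-, VALIDATE:-, TRANSFORM:P6(v=36,ok=T), EMIT:P5(v=0,ok=F)] out:-; in:-
Tick 10: [PARSE:-, VALIDATE:-, TRANSFORM:-, EMIT:P6(v=36,ok=T)] out:P5(v=0); in:-
Tick 11: [PARSE:-, VALIDATE:-, TRANSFORM:-, EMIT:-] out:P6(v=36); in:-
P1: arrives tick 1, valid=False (id=1, id%3=1), emit tick 5, final value 0

Answer: 5 0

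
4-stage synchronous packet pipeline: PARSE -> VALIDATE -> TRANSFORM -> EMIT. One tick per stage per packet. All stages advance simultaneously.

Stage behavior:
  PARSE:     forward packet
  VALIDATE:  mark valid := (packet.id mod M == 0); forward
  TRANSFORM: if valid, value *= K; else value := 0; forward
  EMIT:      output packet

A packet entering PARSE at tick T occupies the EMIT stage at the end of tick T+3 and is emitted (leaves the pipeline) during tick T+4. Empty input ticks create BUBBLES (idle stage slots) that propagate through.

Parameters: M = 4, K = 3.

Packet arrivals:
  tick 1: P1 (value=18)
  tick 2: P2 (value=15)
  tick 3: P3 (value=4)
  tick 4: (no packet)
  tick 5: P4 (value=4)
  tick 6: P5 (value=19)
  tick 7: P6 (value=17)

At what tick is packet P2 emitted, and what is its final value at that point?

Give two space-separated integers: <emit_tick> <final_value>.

Answer: 6 0

Derivation:
Tick 1: [PARSE:P1(v=18,ok=F), VALIDATE:-, TRANSFORM:-, EMIT:-] out:-; in:P1
Tick 2: [PARSE:P2(v=15,ok=F), VALIDATE:P1(v=18,ok=F), TRANSFORM:-, EMIT:-] out:-; in:P2
Tick 3: [PARSE:P3(v=4,ok=F), VALIDATE:P2(v=15,ok=F), TRANSFORM:P1(v=0,ok=F), EMIT:-] out:-; in:P3
Tick 4: [PARSE:-, VALIDATE:P3(v=4,ok=F), TRANSFORM:P2(v=0,ok=F), EMIT:P1(v=0,ok=F)] out:-; in:-
Tick 5: [PARSE:P4(v=4,ok=F), VALIDATE:-, TRANSFORM:P3(v=0,ok=F), EMIT:P2(v=0,ok=F)] out:P1(v=0); in:P4
Tick 6: [PARSE:P5(v=19,ok=F), VALIDATE:P4(v=4,ok=T), TRANSFORM:-, EMIT:P3(v=0,ok=F)] out:P2(v=0); in:P5
Tick 7: [PARSE:P6(v=17,ok=F), VALIDATE:P5(v=19,ok=F), TRANSFORM:P4(v=12,ok=T), EMIT:-] out:P3(v=0); in:P6
Tick 8: [PARSE:-, VALIDATE:P6(v=17,ok=F), TRANSFORM:P5(v=0,ok=F), EMIT:P4(v=12,ok=T)] out:-; in:-
Tick 9: [PARSE:-, VALIDATE:-, TRANSFORM:P6(v=0,ok=F), EMIT:P5(v=0,ok=F)] out:P4(v=12); in:-
Tick 10: [PARSE:-, VALIDATE:-, TRANSFORM:-, EMIT:P6(v=0,ok=F)] out:P5(v=0); in:-
Tick 11: [PARSE:-, VALIDATE:-, TRANSFORM:-, EMIT:-] out:P6(v=0); in:-
P2: arrives tick 2, valid=False (id=2, id%4=2), emit tick 6, final value 0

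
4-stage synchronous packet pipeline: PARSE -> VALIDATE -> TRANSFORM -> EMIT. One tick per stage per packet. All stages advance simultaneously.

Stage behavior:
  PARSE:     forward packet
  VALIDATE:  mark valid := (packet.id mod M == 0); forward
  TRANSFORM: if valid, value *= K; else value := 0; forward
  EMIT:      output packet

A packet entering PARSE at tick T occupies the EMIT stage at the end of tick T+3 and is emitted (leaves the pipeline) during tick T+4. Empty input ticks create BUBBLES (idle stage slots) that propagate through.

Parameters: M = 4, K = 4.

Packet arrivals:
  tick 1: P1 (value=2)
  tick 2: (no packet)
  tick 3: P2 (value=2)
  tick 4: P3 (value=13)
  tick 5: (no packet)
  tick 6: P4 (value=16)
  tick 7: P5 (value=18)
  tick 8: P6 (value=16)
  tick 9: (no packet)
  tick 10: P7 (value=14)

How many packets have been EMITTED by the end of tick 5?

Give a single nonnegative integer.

Answer: 1

Derivation:
Tick 1: [PARSE:P1(v=2,ok=F), VALIDATE:-, TRANSFORM:-, EMIT:-] out:-; in:P1
Tick 2: [PARSE:-, VALIDATE:P1(v=2,ok=F), TRANSFORM:-, EMIT:-] out:-; in:-
Tick 3: [PARSE:P2(v=2,ok=F), VALIDATE:-, TRANSFORM:P1(v=0,ok=F), EMIT:-] out:-; in:P2
Tick 4: [PARSE:P3(v=13,ok=F), VALIDATE:P2(v=2,ok=F), TRANSFORM:-, EMIT:P1(v=0,ok=F)] out:-; in:P3
Tick 5: [PARSE:-, VALIDATE:P3(v=13,ok=F), TRANSFORM:P2(v=0,ok=F), EMIT:-] out:P1(v=0); in:-
Emitted by tick 5: ['P1']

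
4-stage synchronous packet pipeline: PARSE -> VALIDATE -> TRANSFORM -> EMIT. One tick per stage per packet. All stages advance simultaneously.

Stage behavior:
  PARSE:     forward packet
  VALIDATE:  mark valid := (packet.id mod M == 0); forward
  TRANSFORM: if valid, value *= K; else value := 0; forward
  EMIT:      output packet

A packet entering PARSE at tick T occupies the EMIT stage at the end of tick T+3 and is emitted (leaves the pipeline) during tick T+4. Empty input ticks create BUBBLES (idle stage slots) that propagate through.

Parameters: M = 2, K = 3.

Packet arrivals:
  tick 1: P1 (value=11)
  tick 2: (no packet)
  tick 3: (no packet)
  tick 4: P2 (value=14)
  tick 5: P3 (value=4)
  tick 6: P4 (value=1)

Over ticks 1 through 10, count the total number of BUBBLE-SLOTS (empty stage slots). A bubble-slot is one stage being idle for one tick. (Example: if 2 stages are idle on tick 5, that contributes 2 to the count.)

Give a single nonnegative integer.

Tick 1: [PARSE:P1(v=11,ok=F), VALIDATE:-, TRANSFORM:-, EMIT:-] out:-; bubbles=3
Tick 2: [PARSE:-, VALIDATE:P1(v=11,ok=F), TRANSFORM:-, EMIT:-] out:-; bubbles=3
Tick 3: [PARSE:-, VALIDATE:-, TRANSFORM:P1(v=0,ok=F), EMIT:-] out:-; bubbles=3
Tick 4: [PARSE:P2(v=14,ok=F), VALIDATE:-, TRANSFORM:-, EMIT:P1(v=0,ok=F)] out:-; bubbles=2
Tick 5: [PARSE:P3(v=4,ok=F), VALIDATE:P2(v=14,ok=T), TRANSFORM:-, EMIT:-] out:P1(v=0); bubbles=2
Tick 6: [PARSE:P4(v=1,ok=F), VALIDATE:P3(v=4,ok=F), TRANSFORM:P2(v=42,ok=T), EMIT:-] out:-; bubbles=1
Tick 7: [PARSE:-, VALIDATE:P4(v=1,ok=T), TRANSFORM:P3(v=0,ok=F), EMIT:P2(v=42,ok=T)] out:-; bubbles=1
Tick 8: [PARSE:-, VALIDATE:-, TRANSFORM:P4(v=3,ok=T), EMIT:P3(v=0,ok=F)] out:P2(v=42); bubbles=2
Tick 9: [PARSE:-, VALIDATE:-, TRANSFORM:-, EMIT:P4(v=3,ok=T)] out:P3(v=0); bubbles=3
Tick 10: [PARSE:-, VALIDATE:-, TRANSFORM:-, EMIT:-] out:P4(v=3); bubbles=4
Total bubble-slots: 24

Answer: 24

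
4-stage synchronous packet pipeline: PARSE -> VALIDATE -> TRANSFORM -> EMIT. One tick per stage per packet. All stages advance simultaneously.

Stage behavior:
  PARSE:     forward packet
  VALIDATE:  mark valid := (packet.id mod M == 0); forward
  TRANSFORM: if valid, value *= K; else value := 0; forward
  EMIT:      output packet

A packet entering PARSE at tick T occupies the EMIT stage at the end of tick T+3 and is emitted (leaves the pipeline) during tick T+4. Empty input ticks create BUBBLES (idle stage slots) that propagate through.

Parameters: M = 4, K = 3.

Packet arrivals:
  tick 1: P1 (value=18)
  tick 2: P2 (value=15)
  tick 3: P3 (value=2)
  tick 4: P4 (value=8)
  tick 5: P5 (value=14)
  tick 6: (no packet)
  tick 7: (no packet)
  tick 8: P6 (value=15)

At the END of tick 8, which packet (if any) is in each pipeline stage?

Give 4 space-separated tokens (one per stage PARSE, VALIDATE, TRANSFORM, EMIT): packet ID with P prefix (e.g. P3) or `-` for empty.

Tick 1: [PARSE:P1(v=18,ok=F), VALIDATE:-, TRANSFORM:-, EMIT:-] out:-; in:P1
Tick 2: [PARSE:P2(v=15,ok=F), VALIDATE:P1(v=18,ok=F), TRANSFORM:-, EMIT:-] out:-; in:P2
Tick 3: [PARSE:P3(v=2,ok=F), VALIDATE:P2(v=15,ok=F), TRANSFORM:P1(v=0,ok=F), EMIT:-] out:-; in:P3
Tick 4: [PARSE:P4(v=8,ok=F), VALIDATE:P3(v=2,ok=F), TRANSFORM:P2(v=0,ok=F), EMIT:P1(v=0,ok=F)] out:-; in:P4
Tick 5: [PARSE:P5(v=14,ok=F), VALIDATE:P4(v=8,ok=T), TRANSFORM:P3(v=0,ok=F), EMIT:P2(v=0,ok=F)] out:P1(v=0); in:P5
Tick 6: [PARSE:-, VALIDATE:P5(v=14,ok=F), TRANSFORM:P4(v=24,ok=T), EMIT:P3(v=0,ok=F)] out:P2(v=0); in:-
Tick 7: [PARSE:-, VALIDATE:-, TRANSFORM:P5(v=0,ok=F), EMIT:P4(v=24,ok=T)] out:P3(v=0); in:-
Tick 8: [PARSE:P6(v=15,ok=F), VALIDATE:-, TRANSFORM:-, EMIT:P5(v=0,ok=F)] out:P4(v=24); in:P6
At end of tick 8: ['P6', '-', '-', 'P5']

Answer: P6 - - P5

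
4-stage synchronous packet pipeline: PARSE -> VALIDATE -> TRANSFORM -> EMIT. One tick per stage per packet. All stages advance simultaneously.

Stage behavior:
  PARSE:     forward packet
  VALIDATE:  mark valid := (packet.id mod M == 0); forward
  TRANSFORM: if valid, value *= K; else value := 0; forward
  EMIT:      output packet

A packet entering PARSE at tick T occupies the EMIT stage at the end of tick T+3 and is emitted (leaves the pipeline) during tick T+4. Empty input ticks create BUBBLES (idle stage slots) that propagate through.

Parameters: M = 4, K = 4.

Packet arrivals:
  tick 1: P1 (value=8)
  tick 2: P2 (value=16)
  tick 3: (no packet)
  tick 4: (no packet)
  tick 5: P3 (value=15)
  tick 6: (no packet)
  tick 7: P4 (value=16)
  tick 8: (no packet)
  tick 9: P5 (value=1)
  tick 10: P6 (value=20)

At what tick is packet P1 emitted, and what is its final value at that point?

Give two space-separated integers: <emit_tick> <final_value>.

Answer: 5 0

Derivation:
Tick 1: [PARSE:P1(v=8,ok=F), VALIDATE:-, TRANSFORM:-, EMIT:-] out:-; in:P1
Tick 2: [PARSE:P2(v=16,ok=F), VALIDATE:P1(v=8,ok=F), TRANSFORM:-, EMIT:-] out:-; in:P2
Tick 3: [PARSE:-, VALIDATE:P2(v=16,ok=F), TRANSFORM:P1(v=0,ok=F), EMIT:-] out:-; in:-
Tick 4: [PARSE:-, VALIDATE:-, TRANSFORM:P2(v=0,ok=F), EMIT:P1(v=0,ok=F)] out:-; in:-
Tick 5: [PARSE:P3(v=15,ok=F), VALIDATE:-, TRANSFORM:-, EMIT:P2(v=0,ok=F)] out:P1(v=0); in:P3
Tick 6: [PARSE:-, VALIDATE:P3(v=15,ok=F), TRANSFORM:-, EMIT:-] out:P2(v=0); in:-
Tick 7: [PARSE:P4(v=16,ok=F), VALIDATE:-, TRANSFORM:P3(v=0,ok=F), EMIT:-] out:-; in:P4
Tick 8: [PARSE:-, VALIDATE:P4(v=16,ok=T), TRANSFORM:-, EMIT:P3(v=0,ok=F)] out:-; in:-
Tick 9: [PARSE:P5(v=1,ok=F), VALIDATE:-, TRANSFORM:P4(v=64,ok=T), EMIT:-] out:P3(v=0); in:P5
Tick 10: [PARSE:P6(v=20,ok=F), VALIDATE:P5(v=1,ok=F), TRANSFORM:-, EMIT:P4(v=64,ok=T)] out:-; in:P6
Tick 11: [PARSE:-, VALIDATE:P6(v=20,ok=F), TRANSFORM:P5(v=0,ok=F), EMIT:-] out:P4(v=64); in:-
Tick 12: [PARSE:-, VALIDATE:-, TRANSFORM:P6(v=0,ok=F), EMIT:P5(v=0,ok=F)] out:-; in:-
Tick 13: [PARSE:-, VALIDATE:-, TRANSFORM:-, EMIT:P6(v=0,ok=F)] out:P5(v=0); in:-
Tick 14: [PARSE:-, VALIDATE:-, TRANSFORM:-, EMIT:-] out:P6(v=0); in:-
P1: arrives tick 1, valid=False (id=1, id%4=1), emit tick 5, final value 0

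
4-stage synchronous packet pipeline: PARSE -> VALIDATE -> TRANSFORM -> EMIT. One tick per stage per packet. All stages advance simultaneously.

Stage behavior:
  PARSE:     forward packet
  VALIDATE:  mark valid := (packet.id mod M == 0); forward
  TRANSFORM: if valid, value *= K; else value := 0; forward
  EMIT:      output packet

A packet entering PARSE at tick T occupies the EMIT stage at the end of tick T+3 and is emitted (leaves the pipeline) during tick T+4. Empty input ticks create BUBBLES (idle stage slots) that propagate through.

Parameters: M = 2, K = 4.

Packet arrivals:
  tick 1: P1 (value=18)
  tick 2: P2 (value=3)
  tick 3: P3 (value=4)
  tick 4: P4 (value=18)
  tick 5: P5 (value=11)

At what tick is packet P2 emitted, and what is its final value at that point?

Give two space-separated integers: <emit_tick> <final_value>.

Tick 1: [PARSE:P1(v=18,ok=F), VALIDATE:-, TRANSFORM:-, EMIT:-] out:-; in:P1
Tick 2: [PARSE:P2(v=3,ok=F), VALIDATE:P1(v=18,ok=F), TRANSFORM:-, EMIT:-] out:-; in:P2
Tick 3: [PARSE:P3(v=4,ok=F), VALIDATE:P2(v=3,ok=T), TRANSFORM:P1(v=0,ok=F), EMIT:-] out:-; in:P3
Tick 4: [PARSE:P4(v=18,ok=F), VALIDATE:P3(v=4,ok=F), TRANSFORM:P2(v=12,ok=T), EMIT:P1(v=0,ok=F)] out:-; in:P4
Tick 5: [PARSE:P5(v=11,ok=F), VALIDATE:P4(v=18,ok=T), TRANSFORM:P3(v=0,ok=F), EMIT:P2(v=12,ok=T)] out:P1(v=0); in:P5
Tick 6: [PARSE:-, VALIDATE:P5(v=11,ok=F), TRANSFORM:P4(v=72,ok=T), EMIT:P3(v=0,ok=F)] out:P2(v=12); in:-
Tick 7: [PARSE:-, VALIDATE:-, TRANSFORM:P5(v=0,ok=F), EMIT:P4(v=72,ok=T)] out:P3(v=0); in:-
Tick 8: [PARSE:-, VALIDATE:-, TRANSFORM:-, EMIT:P5(v=0,ok=F)] out:P4(v=72); in:-
Tick 9: [PARSE:-, VALIDATE:-, TRANSFORM:-, EMIT:-] out:P5(v=0); in:-
P2: arrives tick 2, valid=True (id=2, id%2=0), emit tick 6, final value 12

Answer: 6 12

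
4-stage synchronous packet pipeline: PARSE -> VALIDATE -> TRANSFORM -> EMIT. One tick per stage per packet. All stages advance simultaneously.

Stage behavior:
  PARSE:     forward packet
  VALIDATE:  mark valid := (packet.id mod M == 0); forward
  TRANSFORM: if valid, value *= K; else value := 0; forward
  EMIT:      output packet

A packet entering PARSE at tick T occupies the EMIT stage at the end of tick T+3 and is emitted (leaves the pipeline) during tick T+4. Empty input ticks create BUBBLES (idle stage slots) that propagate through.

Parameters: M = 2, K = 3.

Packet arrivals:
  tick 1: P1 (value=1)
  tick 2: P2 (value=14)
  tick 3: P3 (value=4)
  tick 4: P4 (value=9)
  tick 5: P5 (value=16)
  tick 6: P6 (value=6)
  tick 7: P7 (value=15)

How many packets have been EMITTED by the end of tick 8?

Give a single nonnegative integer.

Answer: 4

Derivation:
Tick 1: [PARSE:P1(v=1,ok=F), VALIDATE:-, TRANSFORM:-, EMIT:-] out:-; in:P1
Tick 2: [PARSE:P2(v=14,ok=F), VALIDATE:P1(v=1,ok=F), TRANSFORM:-, EMIT:-] out:-; in:P2
Tick 3: [PARSE:P3(v=4,ok=F), VALIDATE:P2(v=14,ok=T), TRANSFORM:P1(v=0,ok=F), EMIT:-] out:-; in:P3
Tick 4: [PARSE:P4(v=9,ok=F), VALIDATE:P3(v=4,ok=F), TRANSFORM:P2(v=42,ok=T), EMIT:P1(v=0,ok=F)] out:-; in:P4
Tick 5: [PARSE:P5(v=16,ok=F), VALIDATE:P4(v=9,ok=T), TRANSFORM:P3(v=0,ok=F), EMIT:P2(v=42,ok=T)] out:P1(v=0); in:P5
Tick 6: [PARSE:P6(v=6,ok=F), VALIDATE:P5(v=16,ok=F), TRANSFORM:P4(v=27,ok=T), EMIT:P3(v=0,ok=F)] out:P2(v=42); in:P6
Tick 7: [PARSE:P7(v=15,ok=F), VALIDATE:P6(v=6,ok=T), TRANSFORM:P5(v=0,ok=F), EMIT:P4(v=27,ok=T)] out:P3(v=0); in:P7
Tick 8: [PARSE:-, VALIDATE:P7(v=15,ok=F), TRANSFORM:P6(v=18,ok=T), EMIT:P5(v=0,ok=F)] out:P4(v=27); in:-
Emitted by tick 8: ['P1', 'P2', 'P3', 'P4']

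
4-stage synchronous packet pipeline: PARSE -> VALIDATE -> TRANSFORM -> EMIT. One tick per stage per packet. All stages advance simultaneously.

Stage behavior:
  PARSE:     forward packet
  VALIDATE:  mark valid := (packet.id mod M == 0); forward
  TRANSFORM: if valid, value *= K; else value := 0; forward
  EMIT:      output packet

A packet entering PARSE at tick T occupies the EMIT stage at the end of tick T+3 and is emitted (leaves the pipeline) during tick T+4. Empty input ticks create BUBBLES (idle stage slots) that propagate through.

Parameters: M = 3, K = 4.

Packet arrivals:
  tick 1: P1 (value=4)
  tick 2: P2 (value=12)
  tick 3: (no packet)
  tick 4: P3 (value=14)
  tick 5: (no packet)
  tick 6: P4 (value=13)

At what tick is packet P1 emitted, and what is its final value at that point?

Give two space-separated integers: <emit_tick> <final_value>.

Tick 1: [PARSE:P1(v=4,ok=F), VALIDATE:-, TRANSFORM:-, EMIT:-] out:-; in:P1
Tick 2: [PARSE:P2(v=12,ok=F), VALIDATE:P1(v=4,ok=F), TRANSFORM:-, EMIT:-] out:-; in:P2
Tick 3: [PARSE:-, VALIDATE:P2(v=12,ok=F), TRANSFORM:P1(v=0,ok=F), EMIT:-] out:-; in:-
Tick 4: [PARSE:P3(v=14,ok=F), VALIDATE:-, TRANSFORM:P2(v=0,ok=F), EMIT:P1(v=0,ok=F)] out:-; in:P3
Tick 5: [PARSE:-, VALIDATE:P3(v=14,ok=T), TRANSFORM:-, EMIT:P2(v=0,ok=F)] out:P1(v=0); in:-
Tick 6: [PARSE:P4(v=13,ok=F), VALIDATE:-, TRANSFORM:P3(v=56,ok=T), EMIT:-] out:P2(v=0); in:P4
Tick 7: [PARSE:-, VALIDATE:P4(v=13,ok=F), TRANSFORM:-, EMIT:P3(v=56,ok=T)] out:-; in:-
Tick 8: [PARSE:-, VALIDATE:-, TRANSFORM:P4(v=0,ok=F), EMIT:-] out:P3(v=56); in:-
Tick 9: [PARSE:-, VALIDATE:-, TRANSFORM:-, EMIT:P4(v=0,ok=F)] out:-; in:-
Tick 10: [PARSE:-, VALIDATE:-, TRANSFORM:-, EMIT:-] out:P4(v=0); in:-
P1: arrives tick 1, valid=False (id=1, id%3=1), emit tick 5, final value 0

Answer: 5 0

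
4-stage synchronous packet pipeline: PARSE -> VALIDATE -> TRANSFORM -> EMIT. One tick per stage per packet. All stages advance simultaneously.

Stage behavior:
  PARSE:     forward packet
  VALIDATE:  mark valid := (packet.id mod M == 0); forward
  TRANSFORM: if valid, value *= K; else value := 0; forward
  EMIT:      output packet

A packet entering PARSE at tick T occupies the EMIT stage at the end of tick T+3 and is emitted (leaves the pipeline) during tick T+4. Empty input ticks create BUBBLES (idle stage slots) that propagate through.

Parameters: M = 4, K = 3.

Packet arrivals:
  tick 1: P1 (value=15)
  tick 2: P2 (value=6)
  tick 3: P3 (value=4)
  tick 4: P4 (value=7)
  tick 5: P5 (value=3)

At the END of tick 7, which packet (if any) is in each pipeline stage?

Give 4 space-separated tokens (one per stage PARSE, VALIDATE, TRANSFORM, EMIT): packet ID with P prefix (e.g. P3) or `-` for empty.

Answer: - - P5 P4

Derivation:
Tick 1: [PARSE:P1(v=15,ok=F), VALIDATE:-, TRANSFORM:-, EMIT:-] out:-; in:P1
Tick 2: [PARSE:P2(v=6,ok=F), VALIDATE:P1(v=15,ok=F), TRANSFORM:-, EMIT:-] out:-; in:P2
Tick 3: [PARSE:P3(v=4,ok=F), VALIDATE:P2(v=6,ok=F), TRANSFORM:P1(v=0,ok=F), EMIT:-] out:-; in:P3
Tick 4: [PARSE:P4(v=7,ok=F), VALIDATE:P3(v=4,ok=F), TRANSFORM:P2(v=0,ok=F), EMIT:P1(v=0,ok=F)] out:-; in:P4
Tick 5: [PARSE:P5(v=3,ok=F), VALIDATE:P4(v=7,ok=T), TRANSFORM:P3(v=0,ok=F), EMIT:P2(v=0,ok=F)] out:P1(v=0); in:P5
Tick 6: [PARSE:-, VALIDATE:P5(v=3,ok=F), TRANSFORM:P4(v=21,ok=T), EMIT:P3(v=0,ok=F)] out:P2(v=0); in:-
Tick 7: [PARSE:-, VALIDATE:-, TRANSFORM:P5(v=0,ok=F), EMIT:P4(v=21,ok=T)] out:P3(v=0); in:-
At end of tick 7: ['-', '-', 'P5', 'P4']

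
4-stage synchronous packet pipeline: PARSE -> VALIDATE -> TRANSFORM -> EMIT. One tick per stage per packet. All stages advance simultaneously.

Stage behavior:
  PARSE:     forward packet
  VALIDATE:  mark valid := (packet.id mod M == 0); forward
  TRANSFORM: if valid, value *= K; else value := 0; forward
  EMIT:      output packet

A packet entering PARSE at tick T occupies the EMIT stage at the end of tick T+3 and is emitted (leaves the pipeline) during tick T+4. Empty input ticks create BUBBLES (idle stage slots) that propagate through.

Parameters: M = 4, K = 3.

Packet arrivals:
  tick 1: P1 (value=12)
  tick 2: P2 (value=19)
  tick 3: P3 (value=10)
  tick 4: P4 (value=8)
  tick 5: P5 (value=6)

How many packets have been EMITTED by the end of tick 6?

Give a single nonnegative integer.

Tick 1: [PARSE:P1(v=12,ok=F), VALIDATE:-, TRANSFORM:-, EMIT:-] out:-; in:P1
Tick 2: [PARSE:P2(v=19,ok=F), VALIDATE:P1(v=12,ok=F), TRANSFORM:-, EMIT:-] out:-; in:P2
Tick 3: [PARSE:P3(v=10,ok=F), VALIDATE:P2(v=19,ok=F), TRANSFORM:P1(v=0,ok=F), EMIT:-] out:-; in:P3
Tick 4: [PARSE:P4(v=8,ok=F), VALIDATE:P3(v=10,ok=F), TRANSFORM:P2(v=0,ok=F), EMIT:P1(v=0,ok=F)] out:-; in:P4
Tick 5: [PARSE:P5(v=6,ok=F), VALIDATE:P4(v=8,ok=T), TRANSFORM:P3(v=0,ok=F), EMIT:P2(v=0,ok=F)] out:P1(v=0); in:P5
Tick 6: [PARSE:-, VALIDATE:P5(v=6,ok=F), TRANSFORM:P4(v=24,ok=T), EMIT:P3(v=0,ok=F)] out:P2(v=0); in:-
Emitted by tick 6: ['P1', 'P2']

Answer: 2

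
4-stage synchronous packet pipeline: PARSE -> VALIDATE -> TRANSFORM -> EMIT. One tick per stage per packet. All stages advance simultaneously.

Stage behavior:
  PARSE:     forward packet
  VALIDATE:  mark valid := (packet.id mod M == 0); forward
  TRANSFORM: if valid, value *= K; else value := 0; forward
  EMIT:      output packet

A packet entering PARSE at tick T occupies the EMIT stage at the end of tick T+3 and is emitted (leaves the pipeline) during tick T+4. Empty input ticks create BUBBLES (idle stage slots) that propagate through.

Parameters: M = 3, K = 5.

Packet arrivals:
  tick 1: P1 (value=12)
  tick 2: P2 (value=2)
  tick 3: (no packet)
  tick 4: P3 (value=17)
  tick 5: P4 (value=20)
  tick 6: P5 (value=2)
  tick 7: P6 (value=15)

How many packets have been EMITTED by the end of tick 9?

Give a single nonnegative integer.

Answer: 4

Derivation:
Tick 1: [PARSE:P1(v=12,ok=F), VALIDATE:-, TRANSFORM:-, EMIT:-] out:-; in:P1
Tick 2: [PARSE:P2(v=2,ok=F), VALIDATE:P1(v=12,ok=F), TRANSFORM:-, EMIT:-] out:-; in:P2
Tick 3: [PARSE:-, VALIDATE:P2(v=2,ok=F), TRANSFORM:P1(v=0,ok=F), EMIT:-] out:-; in:-
Tick 4: [PARSE:P3(v=17,ok=F), VALIDATE:-, TRANSFORM:P2(v=0,ok=F), EMIT:P1(v=0,ok=F)] out:-; in:P3
Tick 5: [PARSE:P4(v=20,ok=F), VALIDATE:P3(v=17,ok=T), TRANSFORM:-, EMIT:P2(v=0,ok=F)] out:P1(v=0); in:P4
Tick 6: [PARSE:P5(v=2,ok=F), VALIDATE:P4(v=20,ok=F), TRANSFORM:P3(v=85,ok=T), EMIT:-] out:P2(v=0); in:P5
Tick 7: [PARSE:P6(v=15,ok=F), VALIDATE:P5(v=2,ok=F), TRANSFORM:P4(v=0,ok=F), EMIT:P3(v=85,ok=T)] out:-; in:P6
Tick 8: [PARSE:-, VALIDATE:P6(v=15,ok=T), TRANSFORM:P5(v=0,ok=F), EMIT:P4(v=0,ok=F)] out:P3(v=85); in:-
Tick 9: [PARSE:-, VALIDATE:-, TRANSFORM:P6(v=75,ok=T), EMIT:P5(v=0,ok=F)] out:P4(v=0); in:-
Emitted by tick 9: ['P1', 'P2', 'P3', 'P4']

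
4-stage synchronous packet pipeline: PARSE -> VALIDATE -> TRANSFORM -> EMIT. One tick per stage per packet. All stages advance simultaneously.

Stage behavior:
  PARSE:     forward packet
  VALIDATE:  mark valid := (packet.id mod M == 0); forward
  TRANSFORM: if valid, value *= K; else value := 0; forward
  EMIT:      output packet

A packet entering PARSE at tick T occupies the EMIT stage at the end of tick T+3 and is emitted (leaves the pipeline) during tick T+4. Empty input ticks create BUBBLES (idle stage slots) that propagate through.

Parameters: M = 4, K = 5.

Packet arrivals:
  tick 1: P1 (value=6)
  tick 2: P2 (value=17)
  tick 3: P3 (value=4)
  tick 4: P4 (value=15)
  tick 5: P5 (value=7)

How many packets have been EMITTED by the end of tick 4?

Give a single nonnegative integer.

Tick 1: [PARSE:P1(v=6,ok=F), VALIDATE:-, TRANSFORM:-, EMIT:-] out:-; in:P1
Tick 2: [PARSE:P2(v=17,ok=F), VALIDATE:P1(v=6,ok=F), TRANSFORM:-, EMIT:-] out:-; in:P2
Tick 3: [PARSE:P3(v=4,ok=F), VALIDATE:P2(v=17,ok=F), TRANSFORM:P1(v=0,ok=F), EMIT:-] out:-; in:P3
Tick 4: [PARSE:P4(v=15,ok=F), VALIDATE:P3(v=4,ok=F), TRANSFORM:P2(v=0,ok=F), EMIT:P1(v=0,ok=F)] out:-; in:P4
Emitted by tick 4: []

Answer: 0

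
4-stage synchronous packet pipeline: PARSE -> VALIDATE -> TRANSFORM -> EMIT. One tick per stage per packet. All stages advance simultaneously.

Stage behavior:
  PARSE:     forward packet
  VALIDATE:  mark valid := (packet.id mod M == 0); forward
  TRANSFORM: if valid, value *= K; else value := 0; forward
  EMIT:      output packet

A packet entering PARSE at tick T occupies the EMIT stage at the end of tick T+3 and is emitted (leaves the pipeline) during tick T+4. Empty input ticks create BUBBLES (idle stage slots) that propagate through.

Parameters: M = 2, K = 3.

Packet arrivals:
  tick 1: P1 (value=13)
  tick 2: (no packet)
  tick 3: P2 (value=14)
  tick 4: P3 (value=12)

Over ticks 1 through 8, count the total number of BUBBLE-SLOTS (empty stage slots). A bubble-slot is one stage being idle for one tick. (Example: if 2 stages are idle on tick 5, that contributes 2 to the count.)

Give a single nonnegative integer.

Answer: 20

Derivation:
Tick 1: [PARSE:P1(v=13,ok=F), VALIDATE:-, TRANSFORM:-, EMIT:-] out:-; bubbles=3
Tick 2: [PARSE:-, VALIDATE:P1(v=13,ok=F), TRANSFORM:-, EMIT:-] out:-; bubbles=3
Tick 3: [PARSE:P2(v=14,ok=F), VALIDATE:-, TRANSFORM:P1(v=0,ok=F), EMIT:-] out:-; bubbles=2
Tick 4: [PARSE:P3(v=12,ok=F), VALIDATE:P2(v=14,ok=T), TRANSFORM:-, EMIT:P1(v=0,ok=F)] out:-; bubbles=1
Tick 5: [PARSE:-, VALIDATE:P3(v=12,ok=F), TRANSFORM:P2(v=42,ok=T), EMIT:-] out:P1(v=0); bubbles=2
Tick 6: [PARSE:-, VALIDATE:-, TRANSFORM:P3(v=0,ok=F), EMIT:P2(v=42,ok=T)] out:-; bubbles=2
Tick 7: [PARSE:-, VALIDATE:-, TRANSFORM:-, EMIT:P3(v=0,ok=F)] out:P2(v=42); bubbles=3
Tick 8: [PARSE:-, VALIDATE:-, TRANSFORM:-, EMIT:-] out:P3(v=0); bubbles=4
Total bubble-slots: 20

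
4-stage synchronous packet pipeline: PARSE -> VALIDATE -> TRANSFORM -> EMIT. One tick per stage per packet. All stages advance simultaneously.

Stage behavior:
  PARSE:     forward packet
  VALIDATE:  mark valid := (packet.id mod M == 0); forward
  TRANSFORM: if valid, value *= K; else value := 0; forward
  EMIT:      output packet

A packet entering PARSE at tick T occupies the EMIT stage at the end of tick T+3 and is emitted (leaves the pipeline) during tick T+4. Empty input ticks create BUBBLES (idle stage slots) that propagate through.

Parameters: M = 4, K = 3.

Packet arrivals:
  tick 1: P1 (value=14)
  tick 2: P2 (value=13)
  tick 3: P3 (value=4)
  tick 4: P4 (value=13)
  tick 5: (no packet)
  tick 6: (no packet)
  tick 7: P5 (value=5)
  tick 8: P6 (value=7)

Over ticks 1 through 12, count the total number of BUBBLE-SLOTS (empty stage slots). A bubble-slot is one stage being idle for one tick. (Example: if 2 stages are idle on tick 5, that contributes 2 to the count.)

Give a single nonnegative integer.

Tick 1: [PARSE:P1(v=14,ok=F), VALIDATE:-, TRANSFORM:-, EMIT:-] out:-; bubbles=3
Tick 2: [PARSE:P2(v=13,ok=F), VALIDATE:P1(v=14,ok=F), TRANSFORM:-, EMIT:-] out:-; bubbles=2
Tick 3: [PARSE:P3(v=4,ok=F), VALIDATE:P2(v=13,ok=F), TRANSFORM:P1(v=0,ok=F), EMIT:-] out:-; bubbles=1
Tick 4: [PARSE:P4(v=13,ok=F), VALIDATE:P3(v=4,ok=F), TRANSFORM:P2(v=0,ok=F), EMIT:P1(v=0,ok=F)] out:-; bubbles=0
Tick 5: [PARSE:-, VALIDATE:P4(v=13,ok=T), TRANSFORM:P3(v=0,ok=F), EMIT:P2(v=0,ok=F)] out:P1(v=0); bubbles=1
Tick 6: [PARSE:-, VALIDATE:-, TRANSFORM:P4(v=39,ok=T), EMIT:P3(v=0,ok=F)] out:P2(v=0); bubbles=2
Tick 7: [PARSE:P5(v=5,ok=F), VALIDATE:-, TRANSFORM:-, EMIT:P4(v=39,ok=T)] out:P3(v=0); bubbles=2
Tick 8: [PARSE:P6(v=7,ok=F), VALIDATE:P5(v=5,ok=F), TRANSFORM:-, EMIT:-] out:P4(v=39); bubbles=2
Tick 9: [PARSE:-, VALIDATE:P6(v=7,ok=F), TRANSFORM:P5(v=0,ok=F), EMIT:-] out:-; bubbles=2
Tick 10: [PARSE:-, VALIDATE:-, TRANSFORM:P6(v=0,ok=F), EMIT:P5(v=0,ok=F)] out:-; bubbles=2
Tick 11: [PARSE:-, VALIDATE:-, TRANSFORM:-, EMIT:P6(v=0,ok=F)] out:P5(v=0); bubbles=3
Tick 12: [PARSE:-, VALIDATE:-, TRANSFORM:-, EMIT:-] out:P6(v=0); bubbles=4
Total bubble-slots: 24

Answer: 24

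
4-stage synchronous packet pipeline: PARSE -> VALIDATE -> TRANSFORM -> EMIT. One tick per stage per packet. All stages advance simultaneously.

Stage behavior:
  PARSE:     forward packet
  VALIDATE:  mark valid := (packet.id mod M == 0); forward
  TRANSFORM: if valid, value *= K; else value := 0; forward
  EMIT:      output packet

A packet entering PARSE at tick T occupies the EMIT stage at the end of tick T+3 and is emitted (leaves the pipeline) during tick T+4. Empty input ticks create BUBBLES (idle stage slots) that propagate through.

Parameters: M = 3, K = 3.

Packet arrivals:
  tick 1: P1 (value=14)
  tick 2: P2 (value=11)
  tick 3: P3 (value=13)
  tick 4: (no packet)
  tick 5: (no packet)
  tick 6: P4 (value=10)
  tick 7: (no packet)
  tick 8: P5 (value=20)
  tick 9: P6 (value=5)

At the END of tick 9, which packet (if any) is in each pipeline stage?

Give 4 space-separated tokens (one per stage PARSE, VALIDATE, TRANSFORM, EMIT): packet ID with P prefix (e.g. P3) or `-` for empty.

Tick 1: [PARSE:P1(v=14,ok=F), VALIDATE:-, TRANSFORM:-, EMIT:-] out:-; in:P1
Tick 2: [PARSE:P2(v=11,ok=F), VALIDATE:P1(v=14,ok=F), TRANSFORM:-, EMIT:-] out:-; in:P2
Tick 3: [PARSE:P3(v=13,ok=F), VALIDATE:P2(v=11,ok=F), TRANSFORM:P1(v=0,ok=F), EMIT:-] out:-; in:P3
Tick 4: [PARSE:-, VALIDATE:P3(v=13,ok=T), TRANSFORM:P2(v=0,ok=F), EMIT:P1(v=0,ok=F)] out:-; in:-
Tick 5: [PARSE:-, VALIDATE:-, TRANSFORM:P3(v=39,ok=T), EMIT:P2(v=0,ok=F)] out:P1(v=0); in:-
Tick 6: [PARSE:P4(v=10,ok=F), VALIDATE:-, TRANSFORM:-, EMIT:P3(v=39,ok=T)] out:P2(v=0); in:P4
Tick 7: [PARSE:-, VALIDATE:P4(v=10,ok=F), TRANSFORM:-, EMIT:-] out:P3(v=39); in:-
Tick 8: [PARSE:P5(v=20,ok=F), VALIDATE:-, TRANSFORM:P4(v=0,ok=F), EMIT:-] out:-; in:P5
Tick 9: [PARSE:P6(v=5,ok=F), VALIDATE:P5(v=20,ok=F), TRANSFORM:-, EMIT:P4(v=0,ok=F)] out:-; in:P6
At end of tick 9: ['P6', 'P5', '-', 'P4']

Answer: P6 P5 - P4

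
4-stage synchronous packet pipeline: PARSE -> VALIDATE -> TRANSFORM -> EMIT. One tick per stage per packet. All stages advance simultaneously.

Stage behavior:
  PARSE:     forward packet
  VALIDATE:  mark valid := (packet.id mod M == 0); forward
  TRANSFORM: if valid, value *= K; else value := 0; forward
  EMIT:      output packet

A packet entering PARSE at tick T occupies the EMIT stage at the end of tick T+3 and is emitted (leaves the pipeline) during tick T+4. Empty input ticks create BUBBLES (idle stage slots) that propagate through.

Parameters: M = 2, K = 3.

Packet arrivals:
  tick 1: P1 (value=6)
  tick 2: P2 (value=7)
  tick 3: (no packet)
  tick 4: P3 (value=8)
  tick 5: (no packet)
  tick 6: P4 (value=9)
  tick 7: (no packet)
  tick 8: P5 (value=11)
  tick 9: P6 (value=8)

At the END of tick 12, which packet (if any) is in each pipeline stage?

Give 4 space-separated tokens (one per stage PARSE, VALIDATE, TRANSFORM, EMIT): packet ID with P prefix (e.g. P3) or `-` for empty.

Tick 1: [PARSE:P1(v=6,ok=F), VALIDATE:-, TRANSFORM:-, EMIT:-] out:-; in:P1
Tick 2: [PARSE:P2(v=7,ok=F), VALIDATE:P1(v=6,ok=F), TRANSFORM:-, EMIT:-] out:-; in:P2
Tick 3: [PARSE:-, VALIDATE:P2(v=7,ok=T), TRANSFORM:P1(v=0,ok=F), EMIT:-] out:-; in:-
Tick 4: [PARSE:P3(v=8,ok=F), VALIDATE:-, TRANSFORM:P2(v=21,ok=T), EMIT:P1(v=0,ok=F)] out:-; in:P3
Tick 5: [PARSE:-, VALIDATE:P3(v=8,ok=F), TRANSFORM:-, EMIT:P2(v=21,ok=T)] out:P1(v=0); in:-
Tick 6: [PARSE:P4(v=9,ok=F), VALIDATE:-, TRANSFORM:P3(v=0,ok=F), EMIT:-] out:P2(v=21); in:P4
Tick 7: [PARSE:-, VALIDATE:P4(v=9,ok=T), TRANSFORM:-, EMIT:P3(v=0,ok=F)] out:-; in:-
Tick 8: [PARSE:P5(v=11,ok=F), VALIDATE:-, TRANSFORM:P4(v=27,ok=T), EMIT:-] out:P3(v=0); in:P5
Tick 9: [PARSE:P6(v=8,ok=F), VALIDATE:P5(v=11,ok=F), TRANSFORM:-, EMIT:P4(v=27,ok=T)] out:-; in:P6
Tick 10: [PARSE:-, VALIDATE:P6(v=8,ok=T), TRANSFORM:P5(v=0,ok=F), EMIT:-] out:P4(v=27); in:-
Tick 11: [PARSE:-, VALIDATE:-, TRANSFORM:P6(v=24,ok=T), EMIT:P5(v=0,ok=F)] out:-; in:-
Tick 12: [PARSE:-, VALIDATE:-, TRANSFORM:-, EMIT:P6(v=24,ok=T)] out:P5(v=0); in:-
At end of tick 12: ['-', '-', '-', 'P6']

Answer: - - - P6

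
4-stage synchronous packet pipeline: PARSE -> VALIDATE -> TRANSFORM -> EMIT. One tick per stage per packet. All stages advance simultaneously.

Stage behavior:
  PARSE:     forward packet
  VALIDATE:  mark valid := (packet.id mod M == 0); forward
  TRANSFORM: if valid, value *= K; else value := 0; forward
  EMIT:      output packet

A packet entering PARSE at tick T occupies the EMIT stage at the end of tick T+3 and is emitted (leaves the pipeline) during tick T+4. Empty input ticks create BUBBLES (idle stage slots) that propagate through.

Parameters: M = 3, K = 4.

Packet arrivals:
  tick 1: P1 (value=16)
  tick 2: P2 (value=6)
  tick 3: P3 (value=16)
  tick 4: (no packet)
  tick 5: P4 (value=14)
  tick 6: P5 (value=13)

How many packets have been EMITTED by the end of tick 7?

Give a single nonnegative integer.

Tick 1: [PARSE:P1(v=16,ok=F), VALIDATE:-, TRANSFORM:-, EMIT:-] out:-; in:P1
Tick 2: [PARSE:P2(v=6,ok=F), VALIDATE:P1(v=16,ok=F), TRANSFORM:-, EMIT:-] out:-; in:P2
Tick 3: [PARSE:P3(v=16,ok=F), VALIDATE:P2(v=6,ok=F), TRANSFORM:P1(v=0,ok=F), EMIT:-] out:-; in:P3
Tick 4: [PARSE:-, VALIDATE:P3(v=16,ok=T), TRANSFORM:P2(v=0,ok=F), EMIT:P1(v=0,ok=F)] out:-; in:-
Tick 5: [PARSE:P4(v=14,ok=F), VALIDATE:-, TRANSFORM:P3(v=64,ok=T), EMIT:P2(v=0,ok=F)] out:P1(v=0); in:P4
Tick 6: [PARSE:P5(v=13,ok=F), VALIDATE:P4(v=14,ok=F), TRANSFORM:-, EMIT:P3(v=64,ok=T)] out:P2(v=0); in:P5
Tick 7: [PARSE:-, VALIDATE:P5(v=13,ok=F), TRANSFORM:P4(v=0,ok=F), EMIT:-] out:P3(v=64); in:-
Emitted by tick 7: ['P1', 'P2', 'P3']

Answer: 3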